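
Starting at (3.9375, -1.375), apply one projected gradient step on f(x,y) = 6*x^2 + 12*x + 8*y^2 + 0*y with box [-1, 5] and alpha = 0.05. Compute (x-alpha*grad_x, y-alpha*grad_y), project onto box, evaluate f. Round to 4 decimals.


Step 1: Compute gradient at (3.9375, -1.375).
grad_x = 2*6*3.9375 + 12 = 59.25
grad_y = 2*8*-1.375 + 0 = -22.0
Step 2: Gradient step.
x_raw = 3.9375 - 0.05*59.25 = 0.975
y_raw = -1.375 - 0.05*-22.0 = -0.275
Step 3: Project onto [-1, 5].
x_proj = clip(0.975) = 0.975
y_proj = clip(-0.275) = -0.275
Step 4: Evaluate f.
f(0.975, -0.275) = 18.0088


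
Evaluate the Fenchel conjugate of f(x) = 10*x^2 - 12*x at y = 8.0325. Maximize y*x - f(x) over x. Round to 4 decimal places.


f*(y) = sup_x {y*x - a*x^2 - b*x} = sup_x {(y-b)*x - a*x^2}
FOC: (y - b) - 2a*x = 0 => x* = (y - b)/(2a)
x* = (8.0325 + 12)/(2*10) = 1.0016
f*(8.0325) = (y-b)^2/(4a) = (8.0325 + 12)^2/(4*10)
= 401.3011/40 = 10.0325


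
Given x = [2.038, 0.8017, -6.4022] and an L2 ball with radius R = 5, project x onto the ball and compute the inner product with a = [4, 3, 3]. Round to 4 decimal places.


Step 1: Compute ||x|| (intermediates to 6 decimals).
||x|| = sqrt(2.038^2 + 0.8017^2 + (-6.4022)^2) = 6.766412
Step 2: Project.
Since ||x|| > R, scale = R/||x|| = 5/6.766412 = 0.738944, proj(x) = scale * x
proj(x) = [1.505968, 0.592411, -4.730867]
Step 3: Dot product.
a^T * proj(x) = 4*1.505968 + 3*0.592411 + 3*(-4.730867) = -6.3915


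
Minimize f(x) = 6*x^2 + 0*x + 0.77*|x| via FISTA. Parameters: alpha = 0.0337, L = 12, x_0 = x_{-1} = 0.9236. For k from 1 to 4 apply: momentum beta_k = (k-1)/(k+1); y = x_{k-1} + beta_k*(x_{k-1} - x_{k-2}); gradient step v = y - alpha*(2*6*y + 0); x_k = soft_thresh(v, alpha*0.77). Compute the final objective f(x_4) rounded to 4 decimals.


FISTA on f(x) = 6*x^2 + 0*x + 0.77*|x|
L = 12, alpha = 0.0337
Iteration 1: beta = 0.0, y = 0.9236 + 0.0*(0.9236 - 0.9236) = 0.9236
  grad(y) = 11.0832, v = y - alpha*grad = 0.5501
  prox(v) = soft_thresh(0.5501, 0.0259) = 0.5241
Iteration 2: beta = 0.3333, y = 0.5241 + 0.3333*(0.5241 - 0.9236) = 0.391
  grad(y) = 4.692, v = y - alpha*grad = 0.2329
  prox(v) = soft_thresh(0.2329, 0.0259) = 0.2069
Iteration 3: beta = 0.5, y = 0.2069 + 0.5*(0.2069 - 0.5241) = 0.0483
  grad(y) = 0.5798, v = y - alpha*grad = 0.0288
  prox(v) = soft_thresh(0.0288, 0.0259) = 0.0028
Iteration 4: beta = 0.6, y = 0.0028 + 0.6*(0.0028 - 0.2069) = -0.1196
  grad(y) = -1.4356, v = y - alpha*grad = -0.0713
  prox(v) = soft_thresh(-0.0713, 0.0259) = -0.0453
f(x_4) = 6*(-0.0453)^2 + 0*(-0.0453) + 0.77*|-0.0453| = 0.0472


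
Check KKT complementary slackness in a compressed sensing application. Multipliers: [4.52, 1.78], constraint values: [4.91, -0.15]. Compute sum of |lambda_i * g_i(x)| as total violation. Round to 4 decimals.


KKT complementary slackness check:
lambda_1 * g_1 = 4.52 * 4.91 = 22.1932
lambda_2 * g_2 = 1.78 * -0.15 = -0.267
Total violation = 22.1932 + 0.267 = 22.4602


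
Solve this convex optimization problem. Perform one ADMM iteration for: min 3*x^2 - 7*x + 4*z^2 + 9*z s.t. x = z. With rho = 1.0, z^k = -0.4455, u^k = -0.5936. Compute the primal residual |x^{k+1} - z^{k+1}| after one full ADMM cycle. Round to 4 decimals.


ADMM iteration with rho = 1.0, z^k = -0.4455, u^k = -0.5936
Step 1: x-update.
Minimize 3*x^2 - 7*x + (1.0/2)*(x + 0.4455 - 0.5936)^2
FOC: (2*3 + 1.0)*x = 7 + 1.0*(-0.4455 + 0.5936)
x^{k+1} = 1.0212
Step 2: z-update.
Minimize 4*z^2 + 9*z + (1.0/2)*(1.0212 - z - 0.5936)^2
FOC: (2*4 + 1.0)*z = -9 + 1.0*(1.0212 - 0.5936)
z^{k+1} = -0.9525
Step 3: u-update.
u^{k+1} = -0.5936 + 1.0212 + 0.9525 = 1.3801
Step 4: Primal residual = |1.0212 + 0.9525| = 1.9737


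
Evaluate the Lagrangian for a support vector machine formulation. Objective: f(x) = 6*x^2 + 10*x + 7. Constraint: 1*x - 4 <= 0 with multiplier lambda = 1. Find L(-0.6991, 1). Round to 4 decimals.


Step 1: Evaluate f(x).
f(-0.6991) = 6*(-0.6991)^2 + 10*(-0.6991) + 7 = 2.9414
Step 2: Evaluate g(x).
g(-0.6991) = 1*-0.6991 - 4 = -4.6991
Step 3: Compute Lagrangian.
L = 2.9414 + 1*-4.6991 = -1.7577


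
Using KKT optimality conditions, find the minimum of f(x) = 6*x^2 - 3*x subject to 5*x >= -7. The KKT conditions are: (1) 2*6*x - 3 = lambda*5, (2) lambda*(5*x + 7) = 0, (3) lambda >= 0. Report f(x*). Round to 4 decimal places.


Step 1: Try lambda = 0 (constraint inactive).
Stationarity: 2*6*x - 3 = 0
x* = 3/(2*6) = 0.25
Check constraint: 5*0.25 = 1.25 >= -7 -- satisfied.
Step 2: Compute optimal value.
f(x*) = 6*0.25^2 - 3*0.25 = -0.375


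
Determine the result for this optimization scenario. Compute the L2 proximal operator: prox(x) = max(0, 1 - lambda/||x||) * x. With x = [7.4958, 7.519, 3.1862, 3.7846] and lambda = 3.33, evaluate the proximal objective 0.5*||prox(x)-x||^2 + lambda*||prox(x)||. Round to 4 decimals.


Step 1: Compute ||x||.
||x|| = 11.7131
Step 2: Compute scaling factor.
scale = max(0, 1 - 3.33/11.7131) = 0.7157
Step 3: prox(x) = [5.3648, 5.3814, 2.2804, 2.7087]
||prox(x)|| = 8.3831
Step 4: Proximal objective.
0.5*||prox-x||^2 = 5.5445
lambda*||prox|| = 27.9157
Total = 33.4603


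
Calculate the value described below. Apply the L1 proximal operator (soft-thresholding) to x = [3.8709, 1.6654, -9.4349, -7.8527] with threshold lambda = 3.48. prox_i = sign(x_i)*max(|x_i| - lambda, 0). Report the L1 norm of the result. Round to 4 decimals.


Soft-thresholding with lambda = 3.48:
prox(3.8709) = sign(3.8709)*max(|3.8709| - 3.48, 0) = 0.3909
prox(1.6654) = sign(1.6654)*max(|1.6654| - 3.48, 0) = 0.0
prox(-9.4349) = sign(-9.4349)*max(|-9.4349| - 3.48, 0) = -5.9549
prox(-7.8527) = sign(-7.8527)*max(|-7.8527| - 3.48, 0) = -4.3727
prox(x) = [0.3909, 0.0, -5.9549, -4.3727]
||prox(x)||_1 = 0.3909 + 0.0 + 5.9549 + 4.3727 = 10.7185


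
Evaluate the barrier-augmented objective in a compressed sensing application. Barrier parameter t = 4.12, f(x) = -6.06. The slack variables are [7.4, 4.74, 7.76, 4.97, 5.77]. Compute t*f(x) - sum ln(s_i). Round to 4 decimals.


Step 1: Compute log-barrier.
ln values: [2.0015, 1.556, 2.049, 1.6034, 1.7527]
phi = -(2.0015 + 1.556 + 2.049 + 1.6034 + 1.7527) = -8.9626
Step 2: Compute augmented objective.
t*f(x) = 4.12*-6.06 = -24.9672
Total = -24.9672 - 8.9626 = -33.9298


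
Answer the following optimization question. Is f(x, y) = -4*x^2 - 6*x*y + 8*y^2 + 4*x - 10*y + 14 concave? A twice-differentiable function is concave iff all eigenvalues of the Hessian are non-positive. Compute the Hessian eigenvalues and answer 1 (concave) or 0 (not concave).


The Hessian of f(x,y) = -4*x^2 - 6*x*y + 8*y^2 + 4*x - 10*y + 14 is:
H = [[-8, -6], [-6, 16]]
Trace = -8 + 16 = 8
Determinant = -8*16 - (-6)^2 = -164
Discriminant = (8)^2 - 4*-164 = 720.0
Eigenvalues: lambda_1 = -9.4164, lambda_2 = 17.4164
The function is not concave.

0


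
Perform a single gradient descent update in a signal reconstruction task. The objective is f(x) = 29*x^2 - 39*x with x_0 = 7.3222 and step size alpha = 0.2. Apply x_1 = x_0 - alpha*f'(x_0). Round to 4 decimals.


We compute the gradient at x_0 and apply the update.
f'(x) = 58*x - 39
f'(7.3222) = 58*7.3222 - 39 = 385.6876
x_1 = 7.3222 - 0.2*385.6876 = -69.8153


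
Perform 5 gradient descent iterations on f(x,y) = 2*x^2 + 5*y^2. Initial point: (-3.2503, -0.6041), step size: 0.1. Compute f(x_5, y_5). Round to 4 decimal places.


Gradient descent on f(x,y) = 2*x^2 + 5*y^2.
Starting point: (-3.2503, -0.6041), alpha = 0.1
Step 1: grad_x = 2*2*-3.2503 = -13.0012, grad_y = 2*5*-0.6041 = -6.041
  x_1 = -3.2503 - 0.1*-13.0012 = -1.9502
  y_1 = -0.6041 - 0.1*-6.041 = 0.0
Step 2: grad_x = 2*2*-1.9502 = -7.8007, grad_y = 2*5*0.0 = 0.0
  x_2 = -1.9502 - 0.1*-7.8007 = -1.1701
  y_2 = 0.0 - 0.1*0.0 = 0.0
Step 3: grad_x = 2*2*-1.1701 = -4.6804, grad_y = 2*5*0.0 = 0.0
  x_3 = -1.1701 - 0.1*-4.6804 = -0.7021
  y_3 = 0.0 - 0.1*0.0 = 0.0
Step 4: grad_x = 2*2*-0.7021 = -2.8083, grad_y = 2*5*0.0 = 0.0
  x_4 = -0.7021 - 0.1*-2.8083 = -0.4212
  y_4 = 0.0 - 0.1*0.0 = 0.0
Step 5: grad_x = 2*2*-0.4212 = -1.685, grad_y = 2*5*0.0 = 0.0
  x_5 = -0.4212 - 0.1*-1.685 = -0.2527
  y_5 = 0.0 - 0.1*0.0 = 0.0
f(-0.2527, 0.0) = 2*(-0.2527)^2 + 5*0.0^2 = 0.1278


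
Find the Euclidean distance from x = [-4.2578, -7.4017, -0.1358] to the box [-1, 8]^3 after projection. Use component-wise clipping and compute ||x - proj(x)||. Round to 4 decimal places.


Project each component onto [-1, 8].
clip(-4.2578) = -1.0, clip(-7.4017) = -1.0, clip(-0.1358) = -0.1358
Projection = [-1.0, -1.0, -0.1358]
Squared diffs: [10.6133, 40.9818, 0.0]
Distance = sqrt(51.5951) = 7.183


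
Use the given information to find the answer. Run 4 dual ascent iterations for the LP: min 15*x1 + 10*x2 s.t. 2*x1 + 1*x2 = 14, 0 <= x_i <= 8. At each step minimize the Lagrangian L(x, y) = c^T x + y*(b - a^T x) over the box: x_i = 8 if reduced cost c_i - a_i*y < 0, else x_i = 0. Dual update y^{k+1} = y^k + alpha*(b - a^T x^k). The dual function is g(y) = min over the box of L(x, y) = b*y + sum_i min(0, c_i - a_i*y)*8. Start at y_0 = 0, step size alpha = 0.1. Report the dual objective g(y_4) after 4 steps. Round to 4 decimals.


Dual ascent for LP: min 15*x1 + 10*x2, 2*x1 + 1*x2 = 14, 0 <= x_i <= 8
Step 1: y^k = 0.0, reduced costs: (15.0, 10.0)
  x^k = (0.0, 0.0), subgradient = b - a^T x = 14.0
  y^{k+1} = 0.0 + 0.1*14.0 = 1.4
Step 2: y^k = 1.4, reduced costs: (12.2, 8.6)
  x^k = (0.0, 0.0), subgradient = b - a^T x = 14.0
  y^{k+1} = 1.4 + 0.1*14.0 = 2.8
Step 3: y^k = 2.8, reduced costs: (9.4, 7.2)
  x^k = (0.0, 0.0), subgradient = b - a^T x = 14.0
  y^{k+1} = 2.8 + 0.1*14.0 = 4.2
Step 4: y^k = 4.2, reduced costs: (6.6, 5.8)
  x^k = (0.0, 0.0), subgradient = b - a^T x = 14.0
  y^{k+1} = 4.2 + 0.1*14.0 = 5.6
Dual objective at y_4 = 5.6: reduced costs (3.8, 4.4), box minimizer x = (0.0, 0.0)
g(y_4) = b*y + (c1 - a1*y)*x1 + (c2 - a2*y)*x2 = 14*5.6 + 3.8*0.0 + 4.4*0.0 = 78.4 + 0.0 + 0.0 = 78.4


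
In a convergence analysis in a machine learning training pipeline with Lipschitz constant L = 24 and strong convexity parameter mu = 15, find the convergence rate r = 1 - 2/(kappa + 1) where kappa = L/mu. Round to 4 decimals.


Step 1: Compute the condition number.
kappa = L/mu = 24/15 = 1.6
Step 2: Compute the convergence rate.
r = 1 - 2/(kappa + 1) = 1 - 2*mu/(L + mu) = (L - mu)/(L + mu) = 9/39 = 0.2308


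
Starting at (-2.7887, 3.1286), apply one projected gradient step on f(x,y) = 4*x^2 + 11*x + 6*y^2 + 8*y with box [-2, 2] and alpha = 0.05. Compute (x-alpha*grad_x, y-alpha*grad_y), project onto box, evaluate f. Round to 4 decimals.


Step 1: Compute gradient at (-2.7887, 3.1286).
grad_x = 2*4*-2.7887 + 11 = -11.3096
grad_y = 2*6*3.1286 + 8 = 45.5432
Step 2: Gradient step.
x_raw = -2.7887 - 0.05*-11.3096 = -2.2232
y_raw = 3.1286 - 0.05*45.5432 = 0.8514
Step 3: Project onto [-2, 2].
x_proj = clip(-2.2232) = -2.0
y_proj = clip(0.8514) = 0.8514
Step 4: Evaluate f.
f(-2.0, 0.8514) = 5.1612


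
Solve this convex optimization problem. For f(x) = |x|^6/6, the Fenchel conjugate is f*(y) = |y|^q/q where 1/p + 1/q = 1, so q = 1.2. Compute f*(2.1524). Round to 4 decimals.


The conjugate exponent q satisfies 1/p + 1/q = 1.
p = 6, so q = 6/(6 - 1) = 1.2
|y|^q = 2.1524^1.2 = 2.509
f*(2.1524) = 2.509 / 1.2 = 2.0909


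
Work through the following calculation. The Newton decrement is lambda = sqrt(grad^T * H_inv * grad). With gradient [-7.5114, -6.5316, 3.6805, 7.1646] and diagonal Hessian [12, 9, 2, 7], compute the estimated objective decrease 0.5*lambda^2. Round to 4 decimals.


Step 1: H is diagonal, so H^(-1) * g = [-0.626, -0.7257, 1.8403, 1.0235].
Step 2: g^T H^(-1) g = sum_i g_i^2 / H_ii
  = (-7.5114)^2/12 + (-6.5316)^2/9 + (3.6805)^2/2 + (7.1646)^2/7
  = 4.7018 + 4.7402 + 6.773 + 7.3331 = 23.5481
Step 3: Objective decrease = 0.5 * g^T H^(-1) g = 11.774


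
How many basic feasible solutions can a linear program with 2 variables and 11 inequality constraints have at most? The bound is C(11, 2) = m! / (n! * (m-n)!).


Each vertex corresponds to some choice of n active constraints out of m, so the number of vertices is at most C(m, n) = m! / (n!(m-n)!).
m = 11, n = 2
Numerator: 11 * 10
Denominator: 2! = 2
C(11, 2) = 55


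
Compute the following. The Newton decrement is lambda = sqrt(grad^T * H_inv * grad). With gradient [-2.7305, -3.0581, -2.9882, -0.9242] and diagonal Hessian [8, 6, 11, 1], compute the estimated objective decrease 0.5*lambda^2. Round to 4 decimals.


Step 1: H is diagonal, so H^(-1) * g = [-0.3413, -0.5097, -0.2717, -0.9242].
Step 2: g^T H^(-1) g = sum_i g_i^2 / H_ii
  = (-2.7305)^2/8 + (-3.0581)^2/6 + (-2.9882)^2/11 + (-0.9242)^2/1
  = 0.932 + 1.5587 + 0.8118 + 0.8541 = 4.1565
Step 3: Objective decrease = 0.5 * g^T H^(-1) g = 2.0783


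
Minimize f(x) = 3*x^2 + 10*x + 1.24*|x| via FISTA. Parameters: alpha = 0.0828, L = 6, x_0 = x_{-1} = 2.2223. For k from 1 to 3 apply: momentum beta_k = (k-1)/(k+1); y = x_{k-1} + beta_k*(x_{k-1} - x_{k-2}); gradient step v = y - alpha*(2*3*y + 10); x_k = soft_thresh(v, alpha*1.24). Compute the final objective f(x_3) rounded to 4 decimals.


FISTA on f(x) = 3*x^2 + 10*x + 1.24*|x|
L = 6, alpha = 0.0828
Iteration 1: beta = 0.0, y = 2.2223 + 0.0*(2.2223 - 2.2223) = 2.2223
  grad(y) = 23.3338, v = y - alpha*grad = 0.2903
  prox(v) = soft_thresh(0.2903, 0.1027) = 0.1876
Iteration 2: beta = 0.3333, y = 0.1876 + 0.3333*(0.1876 - 2.2223) = -0.4906
  grad(y) = 7.0561, v = y - alpha*grad = -1.0749
  prox(v) = soft_thresh(-1.0749, 0.1027) = -0.9722
Iteration 3: beta = 0.5, y = -0.9722 + 0.5*(-0.9722 - 0.1876) = -1.5521
  grad(y) = 0.6872, v = y - alpha*grad = -1.609
  prox(v) = soft_thresh(-1.609, 0.1027) = -1.5064
f(x_3) = 3*(-1.5064)^2 + 10*(-1.5064) + 1.24*|-1.5064| = -6.3884


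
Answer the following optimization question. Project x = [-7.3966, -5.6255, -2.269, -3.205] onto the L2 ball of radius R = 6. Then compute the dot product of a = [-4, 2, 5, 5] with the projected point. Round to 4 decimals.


Step 1: Compute ||x|| (intermediates to 6 decimals).
||x|| = sqrt((-7.3966)^2 + (-5.6255)^2 + (-2.269)^2 + (-3.205)^2) = 10.088425
Step 2: Project.
Since ||x|| > R, scale = R/||x|| = 6/10.088425 = 0.594741, proj(x) = scale * x
proj(x) = [-4.399061, -3.345715, -1.349467, -1.906145]
Step 3: Dot product.
a^T * proj(x) = -4*(-4.399061) + 2*(-3.345715) + 5*(-1.349467) + 5*(-1.906145) = -5.3732


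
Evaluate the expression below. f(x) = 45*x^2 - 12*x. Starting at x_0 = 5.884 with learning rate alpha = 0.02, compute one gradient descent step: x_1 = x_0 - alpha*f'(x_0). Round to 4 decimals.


We compute the gradient at x_0 and apply the update.
f'(x) = 90*x - 12
f'(5.884) = 90*5.884 - 12 = 517.56
x_1 = 5.884 - 0.02*517.56 = -4.4672


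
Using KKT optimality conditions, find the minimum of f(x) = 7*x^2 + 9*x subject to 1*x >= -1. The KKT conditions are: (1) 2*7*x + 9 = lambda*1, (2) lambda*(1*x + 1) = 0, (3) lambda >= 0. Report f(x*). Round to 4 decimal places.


Step 1: Try lambda = 0 (constraint inactive).
Stationarity: 2*7*x + 9 = 0
x* = -9/(2*7) = -9/14 = -0.6429 (rounded; the exact value -9/14 is used below)
Check constraint: 1*-0.6429 = -0.6429 >= -1 -- satisfied.
Step 2: Compute optimal value.
f(x*) = 7*(-9/14)^2 + 9*(-9/14) = -2.8929


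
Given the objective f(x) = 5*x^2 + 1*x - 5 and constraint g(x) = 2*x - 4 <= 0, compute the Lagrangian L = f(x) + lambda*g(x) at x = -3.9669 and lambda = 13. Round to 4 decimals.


Step 1: Evaluate f(x).
f(-3.9669) = 5*(-3.9669)^2 + 1*(-3.9669) - 5 = 69.7146
Step 2: Evaluate g(x).
g(-3.9669) = 2*-3.9669 - 4 = -11.9338
Step 3: Compute Lagrangian.
L = 69.7146 + 13*-11.9338 = -85.4248


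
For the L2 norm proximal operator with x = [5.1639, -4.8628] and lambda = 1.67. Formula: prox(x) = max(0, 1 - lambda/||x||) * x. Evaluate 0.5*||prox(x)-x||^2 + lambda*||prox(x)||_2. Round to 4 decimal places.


Step 1: Compute ||x||.
||x|| = 7.0931
Step 2: Compute scaling factor.
scale = max(0, 1 - 1.67/7.0931) = 0.7646
Step 3: prox(x) = [3.9481, -3.7179]
||prox(x)|| = 5.4231
Step 4: Proximal objective.
0.5*||prox-x||^2 = 1.3945
lambda*||prox|| = 9.0566
Total = 10.4511


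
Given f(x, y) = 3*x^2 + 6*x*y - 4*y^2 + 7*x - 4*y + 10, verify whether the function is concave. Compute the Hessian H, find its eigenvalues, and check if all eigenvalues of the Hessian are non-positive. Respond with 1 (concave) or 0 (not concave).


The Hessian of f(x,y) = 3*x^2 + 6*x*y - 4*y^2 + 7*x - 4*y + 10 is:
H = [[6, 6], [6, -8]]
Trace = 6 - 8 = -2
Determinant = 6*-8 - (6)^2 = -84
Discriminant = (-2)^2 - 4*-84 = 340.0
Eigenvalues: lambda_1 = -10.2195, lambda_2 = 8.2195
The function is not concave.

0


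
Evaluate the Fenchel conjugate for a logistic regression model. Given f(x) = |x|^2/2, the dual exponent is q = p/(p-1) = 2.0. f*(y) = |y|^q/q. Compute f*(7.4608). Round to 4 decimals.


The conjugate exponent q satisfies 1/p + 1/q = 1.
p = 2, so q = 2/(2 - 1) = 2.0
|y|^q = 7.4608^2.0 = 55.6635
f*(7.4608) = 55.6635 / 2.0 = 27.8318


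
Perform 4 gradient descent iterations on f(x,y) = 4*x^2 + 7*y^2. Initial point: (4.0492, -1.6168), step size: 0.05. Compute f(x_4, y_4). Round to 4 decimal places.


Gradient descent on f(x,y) = 4*x^2 + 7*y^2.
Starting point: (4.0492, -1.6168), alpha = 0.05
Step 1: grad_x = 2*4*4.0492 = 32.3936, grad_y = 2*7*-1.6168 = -22.6352
  x_1 = 4.0492 - 0.05*32.3936 = 2.4295
  y_1 = -1.6168 - 0.05*-22.6352 = -0.485
Step 2: grad_x = 2*4*2.4295 = 19.4362, grad_y = 2*7*-0.485 = -6.7906
  x_2 = 2.4295 - 0.05*19.4362 = 1.4577
  y_2 = -0.485 - 0.05*-6.7906 = -0.1455
Step 3: grad_x = 2*4*1.4577 = 11.6617, grad_y = 2*7*-0.1455 = -2.0372
  x_3 = 1.4577 - 0.05*11.6617 = 0.8746
  y_3 = -0.1455 - 0.05*-2.0372 = -0.0437
Step 4: grad_x = 2*4*0.8746 = 6.997, grad_y = 2*7*-0.0437 = -0.6112
  x_4 = 0.8746 - 0.05*6.997 = 0.5248
  y_4 = -0.0437 - 0.05*-0.6112 = -0.0131
f(0.5248, -0.0131) = 4*0.5248^2 + 7*(-0.0131)^2 = 1.1028


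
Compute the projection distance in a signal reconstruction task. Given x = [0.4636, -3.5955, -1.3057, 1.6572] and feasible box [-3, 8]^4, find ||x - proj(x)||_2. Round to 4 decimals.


Project each component onto [-3, 8].
clip(0.4636) = 0.4636, clip(-3.5955) = -3.0, clip(-1.3057) = -1.3057, clip(1.6572) = 1.6572
Projection = [0.4636, -3.0, -1.3057, 1.6572]
Squared diffs: [0.0, 0.3546, 0.0, 0.0]
Distance = sqrt(0.3546) = 0.5955


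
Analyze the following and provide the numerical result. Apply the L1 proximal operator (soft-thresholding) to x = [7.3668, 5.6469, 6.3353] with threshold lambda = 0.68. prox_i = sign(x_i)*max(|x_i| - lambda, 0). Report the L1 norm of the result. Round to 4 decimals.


Soft-thresholding with lambda = 0.68:
prox(7.3668) = sign(7.3668)*max(|7.3668| - 0.68, 0) = 6.6868
prox(5.6469) = sign(5.6469)*max(|5.6469| - 0.68, 0) = 4.9669
prox(6.3353) = sign(6.3353)*max(|6.3353| - 0.68, 0) = 5.6553
prox(x) = [6.6868, 4.9669, 5.6553]
||prox(x)||_1 = 6.6868 + 4.9669 + 5.6553 = 17.309


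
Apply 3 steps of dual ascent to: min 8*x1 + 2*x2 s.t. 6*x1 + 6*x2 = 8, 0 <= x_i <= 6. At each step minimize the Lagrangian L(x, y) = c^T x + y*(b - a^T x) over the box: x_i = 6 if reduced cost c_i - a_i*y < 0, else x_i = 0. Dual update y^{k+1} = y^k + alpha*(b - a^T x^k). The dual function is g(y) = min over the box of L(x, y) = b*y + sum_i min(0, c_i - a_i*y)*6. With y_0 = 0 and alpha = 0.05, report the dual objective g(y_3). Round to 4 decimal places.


Dual ascent for LP: min 8*x1 + 2*x2, 6*x1 + 6*x2 = 8, 0 <= x_i <= 6
Step 1: y^k = 0.0, reduced costs: (8.0, 2.0)
  x^k = (0.0, 0.0), subgradient = b - a^T x = 8.0
  y^{k+1} = 0.0 + 0.05*8.0 = 0.4
Step 2: y^k = 0.4, reduced costs: (5.6, -0.4)
  x^k = (0.0, 6.0), subgradient = b - a^T x = -28.0
  y^{k+1} = 0.4 + 0.05*-28.0 = -1.0
Step 3: y^k = -1.0, reduced costs: (14.0, 8.0)
  x^k = (0.0, 0.0), subgradient = b - a^T x = 8.0
  y^{k+1} = -1.0 + 0.05*8.0 = -0.6
Dual objective at y_3 = -0.6: reduced costs (11.6, 5.6), box minimizer x = (0.0, 0.0)
g(y_3) = b*y + (c1 - a1*y)*x1 + (c2 - a2*y)*x2 = 8*(-0.6) + 11.6*0.0 + 5.6*0.0 = -4.8 + 0.0 + 0.0 = -4.8


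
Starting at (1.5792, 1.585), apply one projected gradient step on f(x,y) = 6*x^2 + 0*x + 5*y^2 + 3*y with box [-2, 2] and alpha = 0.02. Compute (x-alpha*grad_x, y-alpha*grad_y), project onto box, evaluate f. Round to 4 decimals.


Step 1: Compute gradient at (1.5792, 1.585).
grad_x = 2*6*1.5792 + 0 = 18.9504
grad_y = 2*5*1.585 + 3 = 18.85
Step 2: Gradient step.
x_raw = 1.5792 - 0.02*18.9504 = 1.2002
y_raw = 1.585 - 0.02*18.85 = 1.208
Step 3: Project onto [-2, 2].
x_proj = clip(1.2002) = 1.2002
y_proj = clip(1.208) = 1.208
Step 4: Evaluate f.
f(1.2002, 1.208) = 19.5631


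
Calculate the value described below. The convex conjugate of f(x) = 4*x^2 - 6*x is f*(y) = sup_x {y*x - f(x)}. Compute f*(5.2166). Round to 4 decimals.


f*(y) = sup_x {y*x - a*x^2 - b*x} = sup_x {(y-b)*x - a*x^2}
FOC: (y - b) - 2a*x = 0 => x* = (y - b)/(2a)
x* = (5.2166 + 6)/(2*4) = 1.4021
f*(5.2166) = (y-b)^2/(4a) = (5.2166 + 6)^2/(4*4)
= 125.8121/16 = 7.8633


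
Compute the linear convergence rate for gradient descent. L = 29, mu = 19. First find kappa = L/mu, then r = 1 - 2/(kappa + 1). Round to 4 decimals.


Step 1: Compute the condition number.
kappa = L/mu = 29/19 = 1.5263
Step 2: Compute the convergence rate.
r = 1 - 2/(kappa + 1) = 1 - 2*mu/(L + mu) = (L - mu)/(L + mu) = 10/48 = 0.2083


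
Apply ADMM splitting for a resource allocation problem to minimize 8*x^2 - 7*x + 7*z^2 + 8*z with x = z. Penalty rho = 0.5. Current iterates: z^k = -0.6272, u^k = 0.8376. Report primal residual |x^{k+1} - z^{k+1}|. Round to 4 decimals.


ADMM iteration with rho = 0.5, z^k = -0.6272, u^k = 0.8376
Step 1: x-update.
Minimize 8*x^2 - 7*x + (0.5/2)*(x + 0.6272 + 0.8376)^2
FOC: (2*8 + 0.5)*x = 7 + 0.5*(-0.6272 - 0.8376)
x^{k+1} = 0.3799
Step 2: z-update.
Minimize 7*z^2 + 8*z + (0.5/2)*(0.3799 - z + 0.8376)^2
FOC: (2*7 + 0.5)*z = -8 + 0.5*(0.3799 + 0.8376)
z^{k+1} = -0.5097
Step 3: u-update.
u^{k+1} = 0.8376 + 0.3799 + 0.5097 = 1.7272
Step 4: Primal residual = |0.3799 + 0.5097| = 0.8896


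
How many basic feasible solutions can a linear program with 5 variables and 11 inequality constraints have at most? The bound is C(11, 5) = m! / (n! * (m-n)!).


Each vertex corresponds to some choice of n active constraints out of m, so the number of vertices is at most C(m, n) = m! / (n!(m-n)!).
m = 11, n = 5
Numerator: 11 * 10 * 9 * 8 * 7
Denominator: 5! = 120
C(11, 5) = 462


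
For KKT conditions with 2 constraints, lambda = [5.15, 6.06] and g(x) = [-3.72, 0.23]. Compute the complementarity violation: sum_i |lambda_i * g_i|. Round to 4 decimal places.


KKT complementary slackness check:
lambda_1 * g_1 = 5.15 * -3.72 = -19.158
lambda_2 * g_2 = 6.06 * 0.23 = 1.3938
Total violation = 19.158 + 1.3938 = 20.5518


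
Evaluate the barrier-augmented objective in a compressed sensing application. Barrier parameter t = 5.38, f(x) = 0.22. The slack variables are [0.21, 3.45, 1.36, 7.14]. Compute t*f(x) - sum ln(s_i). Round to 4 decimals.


Step 1: Compute log-barrier.
ln values: [-1.5606, 1.2384, 0.3075, 1.9657]
phi = -(-1.5606 + 1.2384 + 0.3075 + 1.9657) = -1.9509
Step 2: Compute augmented objective.
t*f(x) = 5.38*0.22 = 1.1836
Total = 1.1836 - 1.9509 = -0.7673


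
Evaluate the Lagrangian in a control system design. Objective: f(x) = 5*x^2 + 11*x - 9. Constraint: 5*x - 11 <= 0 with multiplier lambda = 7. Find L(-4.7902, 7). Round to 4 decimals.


Step 1: Evaluate f(x).
f(-4.7902) = 5*(-4.7902)^2 + 11*(-4.7902) - 9 = 53.0379
Step 2: Evaluate g(x).
g(-4.7902) = 5*-4.7902 - 11 = -34.951
Step 3: Compute Lagrangian.
L = 53.0379 + 7*-34.951 = -191.6191


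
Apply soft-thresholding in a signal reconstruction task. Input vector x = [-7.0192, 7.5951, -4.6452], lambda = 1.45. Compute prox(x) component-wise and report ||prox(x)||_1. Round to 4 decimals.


Soft-thresholding with lambda = 1.45:
prox(-7.0192) = sign(-7.0192)*max(|-7.0192| - 1.45, 0) = -5.5692
prox(7.5951) = sign(7.5951)*max(|7.5951| - 1.45, 0) = 6.1451
prox(-4.6452) = sign(-4.6452)*max(|-4.6452| - 1.45, 0) = -3.1952
prox(x) = [-5.5692, 6.1451, -3.1952]
||prox(x)||_1 = 5.5692 + 6.1451 + 3.1952 = 14.9095


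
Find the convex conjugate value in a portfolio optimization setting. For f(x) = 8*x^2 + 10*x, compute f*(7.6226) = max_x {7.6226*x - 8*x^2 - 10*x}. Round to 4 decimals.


f*(y) = sup_x {y*x - a*x^2 - b*x} = sup_x {(y-b)*x - a*x^2}
FOC: (y - b) - 2a*x = 0 => x* = (y - b)/(2a)
x* = (7.6226 - 10)/(2*8) = -0.1486
f*(7.6226) = (y-b)^2/(4a) = (7.6226 - 10)^2/(4*8)
= 5.652/32 = 0.1766


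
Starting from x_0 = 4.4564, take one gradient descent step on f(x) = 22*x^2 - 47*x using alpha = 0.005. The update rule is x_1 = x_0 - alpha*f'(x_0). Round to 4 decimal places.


We compute the gradient at x_0 and apply the update.
f'(x) = 44*x - 47
f'(4.4564) = 44*4.4564 - 47 = 149.0816
x_1 = 4.4564 - 0.005*149.0816 = 3.711


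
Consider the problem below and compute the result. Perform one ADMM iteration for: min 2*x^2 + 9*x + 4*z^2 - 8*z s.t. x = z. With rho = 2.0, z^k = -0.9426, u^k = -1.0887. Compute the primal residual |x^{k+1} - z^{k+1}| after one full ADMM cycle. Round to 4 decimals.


ADMM iteration with rho = 2.0, z^k = -0.9426, u^k = -1.0887
Step 1: x-update.
Minimize 2*x^2 + 9*x + (2.0/2)*(x + 0.9426 - 1.0887)^2
FOC: (2*2 + 2.0)*x = -9 + 2.0*(-0.9426 + 1.0887)
x^{k+1} = -1.4513
Step 2: z-update.
Minimize 4*z^2 - 8*z + (2.0/2)*(-1.4513 - z - 1.0887)^2
FOC: (2*4 + 2.0)*z = 8 + 2.0*(-1.4513 - 1.0887)
z^{k+1} = 0.292
Step 3: u-update.
u^{k+1} = -1.0887 - 1.4513 - 0.292 = -2.832
Step 4: Primal residual = |-1.4513 - 0.292| = 1.7433


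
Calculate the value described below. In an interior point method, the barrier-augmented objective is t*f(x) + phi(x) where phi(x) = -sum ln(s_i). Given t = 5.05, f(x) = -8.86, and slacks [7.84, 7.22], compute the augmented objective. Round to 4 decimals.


Step 1: Compute log-barrier.
ln values: [2.0592, 1.9769]
phi = -(2.0592 + 1.9769) = -4.0361
Step 2: Compute augmented objective.
t*f(x) = 5.05*-8.86 = -44.743
Total = -44.743 - 4.0361 = -48.7791


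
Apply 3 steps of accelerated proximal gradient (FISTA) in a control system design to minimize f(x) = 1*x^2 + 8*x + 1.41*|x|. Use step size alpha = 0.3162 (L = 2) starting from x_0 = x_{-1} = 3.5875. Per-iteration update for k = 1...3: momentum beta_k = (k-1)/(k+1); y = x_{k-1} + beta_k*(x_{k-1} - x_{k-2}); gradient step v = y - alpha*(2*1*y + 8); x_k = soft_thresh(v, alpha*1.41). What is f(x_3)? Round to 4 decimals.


FISTA on f(x) = 1*x^2 + 8*x + 1.41*|x|
L = 2, alpha = 0.3162
Iteration 1: beta = 0.0, y = 3.5875 + 0.0*(3.5875 - 3.5875) = 3.5875
  grad(y) = 15.175, v = y - alpha*grad = -1.2108
  prox(v) = soft_thresh(-1.2108, 0.4458) = -0.765
Iteration 2: beta = 0.3333, y = -0.765 + 0.3333*(-0.765 - 3.5875) = -2.2158
  grad(y) = 3.5684, v = y - alpha*grad = -3.3441
  prox(v) = soft_thresh(-3.3441, 0.4458) = -2.8983
Iteration 3: beta = 0.5, y = -2.8983 + 0.5*(-2.8983 + 0.765) = -3.9649
  grad(y) = 0.0701, v = y - alpha*grad = -3.9871
  prox(v) = soft_thresh(-3.9871, 0.4458) = -3.5413
f(x_3) = 1*(-3.5413)^2 + 8*(-3.5413) + 1.41*|-3.5413| = -10.7964


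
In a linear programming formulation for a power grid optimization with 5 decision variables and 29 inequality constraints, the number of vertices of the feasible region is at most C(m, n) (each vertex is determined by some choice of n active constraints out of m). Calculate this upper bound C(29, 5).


Each vertex corresponds to some choice of n active constraints out of m, so the number of vertices is at most C(m, n) = m! / (n!(m-n)!).
m = 29, n = 5
Numerator: 29 * 28 * 27 * 26 * 25
Denominator: 5! = 120
C(29, 5) = 118755


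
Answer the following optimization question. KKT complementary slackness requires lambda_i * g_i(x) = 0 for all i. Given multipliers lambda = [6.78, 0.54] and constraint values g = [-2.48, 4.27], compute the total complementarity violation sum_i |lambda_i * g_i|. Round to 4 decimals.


KKT complementary slackness check:
lambda_1 * g_1 = 6.78 * -2.48 = -16.8144
lambda_2 * g_2 = 0.54 * 4.27 = 2.3058
Total violation = 16.8144 + 2.3058 = 19.1202


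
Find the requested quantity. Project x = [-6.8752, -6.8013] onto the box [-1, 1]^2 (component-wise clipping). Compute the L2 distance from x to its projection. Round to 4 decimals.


Project each component onto [-1, 1].
clip(-6.8752) = -1.0, clip(-6.8013) = -1.0
Projection = [-1.0, -1.0]
Squared diffs: [34.518, 33.6551]
Distance = sqrt(68.1731) = 8.2567


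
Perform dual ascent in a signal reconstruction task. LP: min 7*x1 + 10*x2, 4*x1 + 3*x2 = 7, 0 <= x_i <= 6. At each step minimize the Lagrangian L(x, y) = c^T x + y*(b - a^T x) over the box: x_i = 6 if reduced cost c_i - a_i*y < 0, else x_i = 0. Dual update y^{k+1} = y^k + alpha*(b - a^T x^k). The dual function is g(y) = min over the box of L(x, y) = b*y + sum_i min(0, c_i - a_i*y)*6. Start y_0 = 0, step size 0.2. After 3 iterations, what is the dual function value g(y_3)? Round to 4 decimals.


Dual ascent for LP: min 7*x1 + 10*x2, 4*x1 + 3*x2 = 7, 0 <= x_i <= 6
Step 1: y^k = 0.0, reduced costs: (7.0, 10.0)
  x^k = (0.0, 0.0), subgradient = b - a^T x = 7.0
  y^{k+1} = 0.0 + 0.2*7.0 = 1.4
Step 2: y^k = 1.4, reduced costs: (1.4, 5.8)
  x^k = (0.0, 0.0), subgradient = b - a^T x = 7.0
  y^{k+1} = 1.4 + 0.2*7.0 = 2.8
Step 3: y^k = 2.8, reduced costs: (-4.2, 1.6)
  x^k = (6.0, 0.0), subgradient = b - a^T x = -17.0
  y^{k+1} = 2.8 + 0.2*-17.0 = -0.6
Dual objective at y_3 = -0.6: reduced costs (9.4, 11.8), box minimizer x = (0.0, 0.0)
g(y_3) = b*y + (c1 - a1*y)*x1 + (c2 - a2*y)*x2 = 7*(-0.6) + 9.4*0.0 + 11.8*0.0 = -4.2 + 0.0 + 0.0 = -4.2


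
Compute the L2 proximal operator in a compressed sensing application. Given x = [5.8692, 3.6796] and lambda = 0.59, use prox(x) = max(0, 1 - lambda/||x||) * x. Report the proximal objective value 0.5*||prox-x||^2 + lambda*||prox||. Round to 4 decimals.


Step 1: Compute ||x||.
||x|| = 6.9273
Step 2: Compute scaling factor.
scale = max(0, 1 - 0.59/6.9273) = 0.9148
Step 3: prox(x) = [5.3693, 3.3662]
||prox(x)|| = 6.3373
Step 4: Proximal objective.
0.5*||prox-x||^2 = 0.1741
lambda*||prox|| = 3.739
Total = 3.913


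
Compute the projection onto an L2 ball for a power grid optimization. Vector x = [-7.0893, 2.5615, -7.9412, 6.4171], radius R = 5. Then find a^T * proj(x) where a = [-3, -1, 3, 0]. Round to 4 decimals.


Step 1: Compute ||x|| (intermediates to 6 decimals).
||x|| = sqrt((-7.0893)^2 + 2.5615^2 + (-7.9412)^2 + 6.4171^2) = 12.690992
Step 2: Project.
Since ||x|| > R, scale = R/||x|| = 5/12.690992 = 0.39398, proj(x) = scale * x
proj(x) = [-2.793042, 1.00918, -3.128674, 2.528209]
Step 3: Dot product.
a^T * proj(x) = -3*(-2.793042) - 1*1.00918 + 3*(-3.128674) + 0*2.528209 = -2.0161


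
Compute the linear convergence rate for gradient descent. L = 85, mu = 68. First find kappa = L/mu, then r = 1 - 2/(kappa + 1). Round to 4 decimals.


Step 1: Compute the condition number.
kappa = L/mu = 85/68 = 1.25
Step 2: Compute the convergence rate.
r = 1 - 2/(kappa + 1) = 1 - 2*mu/(L + mu) = (L - mu)/(L + mu) = 17/153 = 0.1111


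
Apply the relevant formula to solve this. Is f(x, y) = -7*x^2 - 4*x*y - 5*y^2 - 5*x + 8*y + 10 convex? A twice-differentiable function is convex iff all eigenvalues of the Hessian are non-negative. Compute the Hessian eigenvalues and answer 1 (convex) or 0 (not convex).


The Hessian of f(x,y) = -7*x^2 - 4*x*y - 5*y^2 - 5*x + 8*y + 10 is:
H = [[-14, -4], [-4, -10]]
Trace = -14 - 10 = -24
Determinant = -14*-10 - (-4)^2 = 124
Discriminant = (-24)^2 - 4*124 = 80.0
Eigenvalues: lambda_1 = -16.4721, lambda_2 = -7.5279
The function is not convex.

0


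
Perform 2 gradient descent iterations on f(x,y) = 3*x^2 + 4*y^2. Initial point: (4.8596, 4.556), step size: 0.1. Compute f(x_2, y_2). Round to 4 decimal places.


Gradient descent on f(x,y) = 3*x^2 + 4*y^2.
Starting point: (4.8596, 4.556), alpha = 0.1
Step 1: grad_x = 2*3*4.8596 = 29.1576, grad_y = 2*4*4.556 = 36.448
  x_1 = 4.8596 - 0.1*29.1576 = 1.9438
  y_1 = 4.556 - 0.1*36.448 = 0.9112
Step 2: grad_x = 2*3*1.9438 = 11.663, grad_y = 2*4*0.9112 = 7.2896
  x_2 = 1.9438 - 0.1*11.663 = 0.7775
  y_2 = 0.9112 - 0.1*7.2896 = 0.1822
f(0.7775, 0.1822) = 3*0.7775^2 + 4*0.1822^2 = 1.9465


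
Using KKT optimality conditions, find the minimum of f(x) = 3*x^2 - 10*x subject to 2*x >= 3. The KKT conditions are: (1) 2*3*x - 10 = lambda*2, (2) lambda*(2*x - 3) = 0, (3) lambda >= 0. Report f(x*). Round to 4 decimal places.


Step 1: Try lambda = 0 (constraint inactive).
Stationarity: 2*3*x - 10 = 0
x* = 10/(2*3) = 5/3 = 1.6667 (rounded; the exact value 5/3 is used below)
Check constraint: 2*1.6667 = 3.3334 >= 3 -- satisfied.
Step 2: Compute optimal value.
f(x*) = 3*(5/3)^2 - 10*(5/3) = -8.3333


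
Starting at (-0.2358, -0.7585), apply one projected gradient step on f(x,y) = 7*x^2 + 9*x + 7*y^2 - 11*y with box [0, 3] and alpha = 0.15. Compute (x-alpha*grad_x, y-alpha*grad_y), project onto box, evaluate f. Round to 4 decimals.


Step 1: Compute gradient at (-0.2358, -0.7585).
grad_x = 2*7*-0.2358 + 9 = 5.6988
grad_y = 2*7*-0.7585 - 11 = -21.619
Step 2: Gradient step.
x_raw = -0.2358 - 0.15*5.6988 = -1.0906
y_raw = -0.7585 - 0.15*-21.619 = 2.4844
Step 3: Project onto [0, 3].
x_proj = clip(-1.0906) = 0.0
y_proj = clip(2.4844) = 2.4844
Step 4: Evaluate f.
f(0.0, 2.4844) = 15.8761


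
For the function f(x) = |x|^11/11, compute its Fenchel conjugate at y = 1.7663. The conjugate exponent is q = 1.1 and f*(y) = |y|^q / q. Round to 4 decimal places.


The conjugate exponent q satisfies 1/p + 1/q = 1.
p = 11, so q = 11/(11 - 1) = 1.1
|y|^q = 1.7663^1.1 = 1.8697
f*(1.7663) = 1.8697 / 1.1 = 1.6997


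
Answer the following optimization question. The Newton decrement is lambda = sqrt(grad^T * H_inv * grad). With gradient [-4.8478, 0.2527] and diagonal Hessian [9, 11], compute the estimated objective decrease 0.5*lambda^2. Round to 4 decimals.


Step 1: H is diagonal, so H^(-1) * g = [-0.5386, 0.023].
Step 2: g^T H^(-1) g = sum_i g_i^2 / H_ii
  = (-4.8478)^2/9 + (0.2527)^2/11
  = 2.6112 + 0.0058 = 2.617
Step 3: Objective decrease = 0.5 * g^T H^(-1) g = 1.3085


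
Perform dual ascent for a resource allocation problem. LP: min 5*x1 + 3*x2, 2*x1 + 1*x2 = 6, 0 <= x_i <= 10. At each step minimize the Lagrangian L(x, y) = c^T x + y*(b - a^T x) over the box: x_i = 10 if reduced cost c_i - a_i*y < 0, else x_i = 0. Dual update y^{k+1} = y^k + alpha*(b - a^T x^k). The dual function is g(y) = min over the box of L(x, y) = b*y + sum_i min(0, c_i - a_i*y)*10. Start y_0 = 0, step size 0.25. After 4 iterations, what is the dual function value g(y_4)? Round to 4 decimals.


Dual ascent for LP: min 5*x1 + 3*x2, 2*x1 + 1*x2 = 6, 0 <= x_i <= 10
Step 1: y^k = 0.0, reduced costs: (5.0, 3.0)
  x^k = (0.0, 0.0), subgradient = b - a^T x = 6.0
  y^{k+1} = 0.0 + 0.25*6.0 = 1.5
Step 2: y^k = 1.5, reduced costs: (2.0, 1.5)
  x^k = (0.0, 0.0), subgradient = b - a^T x = 6.0
  y^{k+1} = 1.5 + 0.25*6.0 = 3.0
Step 3: y^k = 3.0, reduced costs: (-1.0, 0.0)
  x^k = (10.0, 0.0), subgradient = b - a^T x = -14.0
  y^{k+1} = 3.0 + 0.25*-14.0 = -0.5
Step 4: y^k = -0.5, reduced costs: (6.0, 3.5)
  x^k = (0.0, 0.0), subgradient = b - a^T x = 6.0
  y^{k+1} = -0.5 + 0.25*6.0 = 1.0
Dual objective at y_4 = 1.0: reduced costs (3.0, 2.0), box minimizer x = (0.0, 0.0)
g(y_4) = b*y + (c1 - a1*y)*x1 + (c2 - a2*y)*x2 = 6*1.0 + 3.0*0.0 + 2.0*0.0 = 6.0 + 0.0 + 0.0 = 6.0


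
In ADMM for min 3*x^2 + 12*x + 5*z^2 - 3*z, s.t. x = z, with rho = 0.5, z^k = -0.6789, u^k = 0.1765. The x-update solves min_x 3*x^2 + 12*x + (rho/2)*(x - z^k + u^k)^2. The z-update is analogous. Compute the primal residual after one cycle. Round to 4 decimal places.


ADMM iteration with rho = 0.5, z^k = -0.6789, u^k = 0.1765
Step 1: x-update.
Minimize 3*x^2 + 12*x + (0.5/2)*(x + 0.6789 + 0.1765)^2
FOC: (2*3 + 0.5)*x = -12 + 0.5*(-0.6789 - 0.1765)
x^{k+1} = -1.912
Step 2: z-update.
Minimize 5*z^2 - 3*z + (0.5/2)*(-1.912 - z + 0.1765)^2
FOC: (2*5 + 0.5)*z = 3 + 0.5*(-1.912 + 0.1765)
z^{k+1} = 0.2031
Step 3: u-update.
u^{k+1} = 0.1765 - 1.912 - 0.2031 = -1.9385
Step 4: Primal residual = |-1.912 - 0.2031| = 2.115


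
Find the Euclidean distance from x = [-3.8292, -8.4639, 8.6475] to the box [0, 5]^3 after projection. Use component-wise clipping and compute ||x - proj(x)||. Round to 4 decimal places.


Project each component onto [0, 5].
clip(-3.8292) = 0.0, clip(-8.4639) = 0.0, clip(8.6475) = 5.0
Projection = [0.0, 0.0, 5.0]
Squared diffs: [14.6628, 71.6376, 13.3043]
Distance = sqrt(99.6047) = 9.9802


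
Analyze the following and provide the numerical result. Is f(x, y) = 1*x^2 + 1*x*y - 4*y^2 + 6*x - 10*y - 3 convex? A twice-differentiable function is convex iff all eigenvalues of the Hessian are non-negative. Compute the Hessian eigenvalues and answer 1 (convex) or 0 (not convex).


The Hessian of f(x,y) = 1*x^2 + 1*x*y - 4*y^2 + 6*x - 10*y - 3 is:
H = [[2, 1], [1, -8]]
Trace = 2 - 8 = -6
Determinant = 2*-8 - (1)^2 = -17
Discriminant = (-6)^2 - 4*-17 = 104.0
Eigenvalues: lambda_1 = -8.099, lambda_2 = 2.099
The function is not convex.

0


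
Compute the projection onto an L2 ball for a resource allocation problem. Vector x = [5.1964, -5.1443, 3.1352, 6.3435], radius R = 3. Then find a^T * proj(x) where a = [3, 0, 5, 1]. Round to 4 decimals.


Step 1: Compute ||x|| (intermediates to 6 decimals).
||x|| = sqrt(5.1964^2 + (-5.1443)^2 + 3.1352^2 + 6.3435^2) = 10.175258
Step 2: Project.
Since ||x|| > R, scale = R/||x|| = 3/10.175258 = 0.294833, proj(x) = scale * x
proj(x) = [1.53207, -1.516709, 0.92436, 1.870273]
Step 3: Dot product.
a^T * proj(x) = 3*1.53207 + 0*(-1.516709) + 5*0.92436 + 1*1.870273 = 11.0883


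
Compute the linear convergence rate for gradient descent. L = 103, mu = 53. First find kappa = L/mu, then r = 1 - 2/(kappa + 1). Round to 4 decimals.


Step 1: Compute the condition number.
kappa = L/mu = 103/53 = 1.9434
Step 2: Compute the convergence rate.
r = 1 - 2/(kappa + 1) = 1 - 2*mu/(L + mu) = (L - mu)/(L + mu) = 50/156 = 0.3205


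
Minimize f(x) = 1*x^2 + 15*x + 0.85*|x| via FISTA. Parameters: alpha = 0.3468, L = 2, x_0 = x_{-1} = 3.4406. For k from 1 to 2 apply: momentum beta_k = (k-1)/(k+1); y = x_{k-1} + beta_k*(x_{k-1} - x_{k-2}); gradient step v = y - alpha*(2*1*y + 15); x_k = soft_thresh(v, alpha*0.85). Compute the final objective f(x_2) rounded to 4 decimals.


FISTA on f(x) = 1*x^2 + 15*x + 0.85*|x|
L = 2, alpha = 0.3468
Iteration 1: beta = 0.0, y = 3.4406 + 0.0*(3.4406 - 3.4406) = 3.4406
  grad(y) = 21.8812, v = y - alpha*grad = -4.1478
  prox(v) = soft_thresh(-4.1478, 0.2948) = -3.853
Iteration 2: beta = 0.3333, y = -3.853 + 0.3333*(-3.853 - 3.4406) = -6.2842
  grad(y) = 2.4315, v = y - alpha*grad = -7.1275
  prox(v) = soft_thresh(-7.1275, 0.2948) = -6.8327
f(x_2) = 1*(-6.8327)^2 + 15*(-6.8327) + 0.85*|-6.8327| = -49.9969


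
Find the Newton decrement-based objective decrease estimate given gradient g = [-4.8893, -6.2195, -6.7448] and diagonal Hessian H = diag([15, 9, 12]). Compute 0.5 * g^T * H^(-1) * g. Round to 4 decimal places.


Step 1: H is diagonal, so H^(-1) * g = [-0.326, -0.6911, -0.5621].
Step 2: g^T H^(-1) g = sum_i g_i^2 / H_ii
  = (-4.8893)^2/15 + (-6.2195)^2/9 + (-6.7448)^2/12
  = 1.5937 + 4.298 + 3.791 = 9.6827
Step 3: Objective decrease = 0.5 * g^T H^(-1) g = 4.8414


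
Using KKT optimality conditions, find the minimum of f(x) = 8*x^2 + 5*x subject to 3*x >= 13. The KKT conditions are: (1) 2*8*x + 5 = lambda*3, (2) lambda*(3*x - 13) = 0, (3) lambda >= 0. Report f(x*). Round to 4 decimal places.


Step 1: Try lambda = 0 (constraint inactive).
x_unc = -5/(2*8) = -0.3125
Check: 3*-0.3125 = -0.9375 < 13 -- violated!
Step 2: Constraint must be active: 3*x = 13
x* = 13/3 = 4.3333 (rounded; the exact value 13/3 is used below)
lambda = (2*8*(13/3) + 5)/3 = 24.7778
Step 3: Compute optimal value.
f(x*) = 8*(13/3)^2 + 5*(13/3) = 171.8889


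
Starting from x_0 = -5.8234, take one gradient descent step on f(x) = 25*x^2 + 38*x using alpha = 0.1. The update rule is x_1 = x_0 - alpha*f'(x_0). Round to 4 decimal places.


We compute the gradient at x_0 and apply the update.
f'(x) = 50*x + 38
f'(-5.8234) = 50*-5.8234 + 38 = -253.17
x_1 = -5.8234 - 0.1*-253.17 = 19.4936


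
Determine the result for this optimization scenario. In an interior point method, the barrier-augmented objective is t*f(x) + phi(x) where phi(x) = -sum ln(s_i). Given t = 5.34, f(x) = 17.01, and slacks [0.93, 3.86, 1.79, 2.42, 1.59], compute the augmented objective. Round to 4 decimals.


Step 1: Compute log-barrier.
ln values: [-0.0726, 1.3507, 0.5822, 0.8838, 0.4637]
phi = -(-0.0726 + 1.3507 + 0.5822 + 0.8838 + 0.4637) = -3.2078
Step 2: Compute augmented objective.
t*f(x) = 5.34*17.01 = 90.8334
Total = 90.8334 - 3.2078 = 87.6256
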